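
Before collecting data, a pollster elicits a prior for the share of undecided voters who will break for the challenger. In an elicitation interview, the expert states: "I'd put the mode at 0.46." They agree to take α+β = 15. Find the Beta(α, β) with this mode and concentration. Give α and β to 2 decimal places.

For α,β > 1 the Beta mode is (α−1)/(α+β−2). With α+β = 15, the mode is (α−1)/13.
Set (α−1)/13 = 0.46 → α = 1 + 0.46·13 = 6.98.
β = 15 − α = 8.02.

α = 6.98, β = 8.02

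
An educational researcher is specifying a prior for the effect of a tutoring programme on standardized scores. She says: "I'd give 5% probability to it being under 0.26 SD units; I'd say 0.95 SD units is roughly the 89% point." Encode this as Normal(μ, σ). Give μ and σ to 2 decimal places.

μ = 0.66, σ = 0.24

For Normal(μ,σ), the p-quantile is μ + z_p·σ. Here z_{0.05} = -1.645, z_{0.89} = 1.227.
So 0.26 = μ − 1.645σ and 0.95 = μ + 1.227σ.
Subtracting: σ = (0.95 − 0.26)/(1.227 − (-1.645)) = 0.24.
Then μ = 0.26 − (-1.645)·0.24 = 0.66.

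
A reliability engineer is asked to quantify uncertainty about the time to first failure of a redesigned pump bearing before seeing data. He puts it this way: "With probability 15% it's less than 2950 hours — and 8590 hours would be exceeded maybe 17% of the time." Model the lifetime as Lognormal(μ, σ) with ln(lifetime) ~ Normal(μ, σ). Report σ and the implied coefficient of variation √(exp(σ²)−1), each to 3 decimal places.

If T ~ Lognormal(μ,σ) then ln T ~ Normal(μ,σ), so the p-quantile of ln T is μ + z_p·σ.
ln(2950) = 7.99 and ln(8590) = 9.058; z_{0.15} = -1.036, z_{0.83} = 0.9542.
σ = (9.058 − 7.99)/(0.9542 − (-1.036)) = 0.537.
μ = 7.99 − (-1.036)·0.537 = 8.546.
CV = √(exp(σ²)−1) = √(exp(0.2883)−1) = 0.578.

σ ≈ 0.537, CV ≈ 0.578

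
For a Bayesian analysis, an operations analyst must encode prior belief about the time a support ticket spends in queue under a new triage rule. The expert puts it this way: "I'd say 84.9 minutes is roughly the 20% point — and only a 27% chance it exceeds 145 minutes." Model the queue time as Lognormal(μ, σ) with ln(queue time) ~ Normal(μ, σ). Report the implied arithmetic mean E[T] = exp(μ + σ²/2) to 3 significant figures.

E[T] ≈ 124 minutes

If T ~ Lognormal(μ,σ) then ln T ~ Normal(μ,σ), so the p-quantile of ln T is μ + z_p·σ.
ln(84.9) = 4.441 and ln(145) = 4.977; z_{0.2} = -0.8416, z_{0.73} = 0.6128.
σ = (4.977 − 4.441)/(0.6128 − (-0.8416)) = 0.368.
μ = 4.441 − (-0.8416)·0.368 = 4.751.
E[T] = exp(μ + σ²/2) = exp(4.751 + 0.0677) = 124 minutes.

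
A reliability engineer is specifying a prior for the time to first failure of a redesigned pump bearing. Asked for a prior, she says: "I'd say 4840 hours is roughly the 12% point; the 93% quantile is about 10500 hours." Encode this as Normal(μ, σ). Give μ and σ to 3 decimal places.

μ = 7348.858, σ = 2135.222

The p-quantile of Normal(μ,σ) is μ + z_p·σ, with z_{0.12} = -1.175 and z_{0.93} = 1.476.
Eliminate σ: μ = (z₂·x₁ − z₁·x₂)/(z₂ − z₁) = (1.476·4840 − (-1.175)·10500)/2.651 = 7348.858.
Then σ = (x₂ − x₁)/(z₂ − z₁) = (10500 − 4840)/2.651 = 2135.222.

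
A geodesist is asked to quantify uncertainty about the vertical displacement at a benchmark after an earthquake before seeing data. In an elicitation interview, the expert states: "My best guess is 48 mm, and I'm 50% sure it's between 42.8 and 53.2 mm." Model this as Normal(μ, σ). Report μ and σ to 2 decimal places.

μ = 48.00, σ = 7.71

A symmetric 50% interval runs μ ± z·σ with z = 0.6745.
Half-width = 5.2, so σ = 5.2/0.6745 = 7.71.
μ is the stated best guess, 48.00.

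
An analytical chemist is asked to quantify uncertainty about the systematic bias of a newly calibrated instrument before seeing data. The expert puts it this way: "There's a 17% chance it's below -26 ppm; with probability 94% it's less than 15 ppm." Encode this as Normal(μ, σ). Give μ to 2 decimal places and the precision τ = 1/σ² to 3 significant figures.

For Normal(μ,σ), the p-quantile is μ + z_p·σ. Here z_{0.17} = -0.9542, z_{0.94} = 1.555.
So -26 = μ − 0.9542σ and 15 = μ + 1.555σ.
Subtracting: σ = (15 − -26)/(1.555 − (-0.9542)) = 16.34.
Then μ = -26 − (-0.9542)·16.34 = -10.41.
Precision τ = 1/σ² = 1/16.34² = 0.00374.

μ = -10.41, τ = 0.00374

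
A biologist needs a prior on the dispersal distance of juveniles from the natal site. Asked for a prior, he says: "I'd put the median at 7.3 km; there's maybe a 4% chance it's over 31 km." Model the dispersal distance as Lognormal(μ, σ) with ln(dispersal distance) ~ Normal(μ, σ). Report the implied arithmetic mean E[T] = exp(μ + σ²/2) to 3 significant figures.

E[T] ≈ 10.3 km

If T ~ Lognormal(μ,σ) then ln T ~ Normal(μ,σ), so the p-quantile of ln T is μ + z_p·σ.
ln(7.3) = 1.988 and ln(31) = 3.434; z_{0.5} = 0, z_{0.96} = 1.751.
σ = (3.434 − 1.988)/(1.751 − (0)) = 0.826.
μ = 1.988 − (0)·0.826 = 1.988.
E[T] = exp(μ + σ²/2) = exp(1.988 + 0.3412) = 10.3 km.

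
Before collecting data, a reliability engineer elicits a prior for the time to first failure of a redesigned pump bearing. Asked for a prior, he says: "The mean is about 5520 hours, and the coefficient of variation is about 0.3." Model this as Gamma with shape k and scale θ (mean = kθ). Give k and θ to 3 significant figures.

For Gamma(k, scale θ): mean = kθ, variance = kθ², so CV = 1/√k.
CV = 0.3, hence k = 1/CV² = 11.1.
Then θ = mean/k = 5520/11.1 = 497.

k ≈ 11.1, θ ≈ 497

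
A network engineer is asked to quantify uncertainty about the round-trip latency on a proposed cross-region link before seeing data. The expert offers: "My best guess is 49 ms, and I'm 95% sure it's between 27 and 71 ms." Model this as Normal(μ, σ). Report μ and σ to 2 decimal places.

μ = 49.00, σ = 11.22

A symmetric 95% interval runs μ ± z·σ with z = 1.96.
Half-width = 22, so σ = 22/1.96 = 11.22.
μ is the stated best guess, 49.00.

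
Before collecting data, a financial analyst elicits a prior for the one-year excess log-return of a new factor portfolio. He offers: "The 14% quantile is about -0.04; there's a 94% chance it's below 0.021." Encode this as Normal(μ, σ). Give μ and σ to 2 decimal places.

The p-quantile of Normal(μ,σ) is μ + z_p·σ, with z_{0.14} = -1.08 and z_{0.94} = 1.555.
Eliminate σ: μ = (z₂·x₁ − z₁·x₂)/(z₂ − z₁) = (1.555·-0.04 − (-1.08)·0.021)/2.635 = -0.01.
Then σ = (x₂ − x₁)/(z₂ − z₁) = (0.021 − -0.04)/2.635 = 0.02.

μ = -0.01, σ = 0.02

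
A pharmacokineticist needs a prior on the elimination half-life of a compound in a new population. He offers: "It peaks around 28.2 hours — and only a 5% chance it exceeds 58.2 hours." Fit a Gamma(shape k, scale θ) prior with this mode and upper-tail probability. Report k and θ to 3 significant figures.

k ≈ 6.27, θ ≈ 5.35

Gamma(k,θ) with k>1 has mode (k−1)θ, so θ = 28.2/(k−1).
Need P(X < 58.2) = 0.95 with θ tied to k this way. Start at k = 2, θ = 28.2: P(X<58.2) ≈ 0.611.
Too low — raise k to concentrate. Iterating converges to k ≈ 6.27.
Then θ = 28.2/(6.27−1) ≈ 5.35.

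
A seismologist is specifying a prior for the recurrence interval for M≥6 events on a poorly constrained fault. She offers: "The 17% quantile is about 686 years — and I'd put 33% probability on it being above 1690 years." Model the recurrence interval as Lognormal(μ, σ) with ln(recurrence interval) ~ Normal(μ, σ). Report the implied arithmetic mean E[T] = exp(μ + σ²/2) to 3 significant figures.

If T ~ Lognormal(μ,σ) then ln T ~ Normal(μ,σ), so the p-quantile of ln T is μ + z_p·σ.
ln(686) = 6.531 and ln(1690) = 7.432; z_{0.17} = -0.9542, z_{0.67} = 0.4399.
σ = (7.432 − 6.531)/(0.4399 − (-0.9542)) = 0.647.
μ = 6.531 − (-0.9542)·0.647 = 7.148.
E[T] = exp(μ + σ²/2) = exp(7.148 + 0.2091) = 1570 years.

E[T] ≈ 1570 years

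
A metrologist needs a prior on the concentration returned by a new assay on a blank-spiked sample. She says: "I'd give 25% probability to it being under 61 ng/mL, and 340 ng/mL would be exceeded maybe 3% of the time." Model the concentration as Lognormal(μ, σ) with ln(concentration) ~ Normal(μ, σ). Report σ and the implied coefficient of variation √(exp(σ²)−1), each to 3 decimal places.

σ ≈ 0.672, CV ≈ 0.756

If T ~ Lognormal(μ,σ) then ln T ~ Normal(μ,σ), so the p-quantile of ln T is μ + z_p·σ.
ln(61) = 4.111 and ln(340) = 5.829; z_{0.25} = -0.6745, z_{0.97} = 1.881.
σ = (5.829 − 4.111)/(1.881 − (-0.6745)) = 0.672.
μ = 4.111 − (-0.6745)·0.672 = 4.564.
CV = √(exp(σ²)−1) = √(exp(0.4521)−1) = 0.756.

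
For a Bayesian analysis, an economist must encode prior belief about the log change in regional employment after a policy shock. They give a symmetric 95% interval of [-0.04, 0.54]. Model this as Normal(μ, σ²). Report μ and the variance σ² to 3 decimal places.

μ = 0.250, σ² = 0.022

A symmetric 95% interval runs μ ± z·σ with z = 1.96.
Half-width = 0.29, so σ = 0.29/1.96 = 0.1480 and σ² = 0.022.
μ is the interval midpoint, 0.250.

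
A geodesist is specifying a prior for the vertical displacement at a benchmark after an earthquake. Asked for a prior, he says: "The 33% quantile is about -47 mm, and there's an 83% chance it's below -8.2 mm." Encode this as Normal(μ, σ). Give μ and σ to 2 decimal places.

μ = -34.76, σ = 27.83

For Normal(μ,σ), the p-quantile is μ + z_p·σ. Here z_{0.33} = -0.4399, z_{0.83} = 0.9542.
So -47 = μ − 0.4399σ and -8.2 = μ + 0.9542σ.
Subtracting: σ = (-8.2 − -47)/(0.9542 − (-0.4399)) = 27.83.
Then μ = -47 − (-0.4399)·27.83 = -34.76.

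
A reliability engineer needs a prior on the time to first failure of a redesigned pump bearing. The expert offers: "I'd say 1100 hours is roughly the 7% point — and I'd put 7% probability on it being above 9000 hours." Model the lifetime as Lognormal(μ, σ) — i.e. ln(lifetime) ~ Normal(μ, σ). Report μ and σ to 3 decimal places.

If T ~ Lognormal(μ,σ) then ln T ~ Normal(μ,σ), so the p-quantile of ln T is μ + z_p·σ.
ln(1100) = 7.003 and ln(9000) = 9.105; z_{0.07} = -1.476, z_{0.93} = 1.476.
σ = (9.105 − 7.003)/(1.476 − (-1.476)) = 0.712.
μ = 7.003 − (-1.476)·0.712 = 8.054.

μ ≈ 8.054, σ ≈ 0.712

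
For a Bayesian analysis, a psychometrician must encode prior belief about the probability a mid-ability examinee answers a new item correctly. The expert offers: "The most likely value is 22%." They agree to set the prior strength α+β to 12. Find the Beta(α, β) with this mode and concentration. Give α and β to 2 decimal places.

For α,β > 1 the Beta mode is (α−1)/(α+β−2). With α+β = 12, the mode is (α−1)/10.
Set (α−1)/10 = 0.22 → α = 1 + 0.22·10 = 3.20.
β = 12 − α = 8.80.

α = 3.20, β = 8.80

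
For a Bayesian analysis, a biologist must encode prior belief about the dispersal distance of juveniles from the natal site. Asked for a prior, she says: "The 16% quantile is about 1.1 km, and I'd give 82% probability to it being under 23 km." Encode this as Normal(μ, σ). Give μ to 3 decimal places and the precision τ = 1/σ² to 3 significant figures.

For Normal(μ,σ), the p-quantile is μ + z_p·σ. Here z_{0.16} = -0.9945, z_{0.82} = 0.9154.
So 1.1 = μ − 0.9945σ and 23 = μ + 0.9154σ.
Subtracting: σ = (23 − 1.1)/(0.9154 − (-0.9945)) = 11.467.
Then μ = 1.1 − (-0.9945)·11.467 = 12.503.
Precision τ = 1/σ² = 1/11.47² = 0.0076.

μ = 12.503, τ = 0.0076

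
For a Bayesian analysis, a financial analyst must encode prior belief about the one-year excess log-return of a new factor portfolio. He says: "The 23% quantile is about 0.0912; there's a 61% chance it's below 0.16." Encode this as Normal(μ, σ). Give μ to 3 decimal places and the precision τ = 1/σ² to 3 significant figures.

μ = 0.141, τ = 219

For Normal(μ,σ), the p-quantile is μ + z_p·σ. Here z_{0.23} = -0.7388, z_{0.61} = 0.2793.
So 0.0912 = μ − 0.7388σ and 0.16 = μ + 0.2793σ.
Subtracting: σ = (0.16 − 0.0912)/(0.2793 − (-0.7388)) = 0.068.
Then μ = 0.0912 − (-0.7388)·0.068 = 0.141.
Precision τ = 1/σ² = 1/0.06757² = 219.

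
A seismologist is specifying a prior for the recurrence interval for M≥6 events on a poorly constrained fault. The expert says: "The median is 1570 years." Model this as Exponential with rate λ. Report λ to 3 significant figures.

λ ≈ 0.000441

Exponential median = ln 2 / λ, so λ = ln 2 / 1570.0 = 0.000441.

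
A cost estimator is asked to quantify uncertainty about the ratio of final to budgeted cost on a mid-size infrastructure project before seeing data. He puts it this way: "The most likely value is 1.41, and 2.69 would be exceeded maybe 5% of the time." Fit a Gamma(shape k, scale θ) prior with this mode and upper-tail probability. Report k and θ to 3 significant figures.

k ≈ 7.66, θ ≈ 0.212

Gamma(k,θ) with k>1 has mode (k−1)θ, so θ = 1.41/(k−1).
Need P(X < 2.69) = 0.95 with θ tied to k this way. Start at k = 2, θ = 1.41: P(X<2.69) ≈ 0.568.
Too low — raise k to concentrate. Iterating converges to k ≈ 7.66.
Then θ = 1.41/(7.66−1) ≈ 0.212.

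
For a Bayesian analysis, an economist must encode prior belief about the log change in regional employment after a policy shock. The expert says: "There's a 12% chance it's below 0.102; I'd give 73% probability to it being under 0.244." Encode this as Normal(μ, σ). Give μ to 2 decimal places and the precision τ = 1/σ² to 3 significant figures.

For Normal(μ,σ), the p-quantile is μ + z_p·σ. Here z_{0.12} = -1.175, z_{0.73} = 0.6128.
So 0.102 = μ − 1.175σ and 0.244 = μ + 0.6128σ.
Subtracting: σ = (0.244 − 0.102)/(0.6128 − (-1.175)) = 0.08.
Then μ = 0.102 − (-1.175)·0.08 = 0.20.
Precision τ = 1/σ² = 1/0.07943² = 159.

μ = 0.20, τ = 159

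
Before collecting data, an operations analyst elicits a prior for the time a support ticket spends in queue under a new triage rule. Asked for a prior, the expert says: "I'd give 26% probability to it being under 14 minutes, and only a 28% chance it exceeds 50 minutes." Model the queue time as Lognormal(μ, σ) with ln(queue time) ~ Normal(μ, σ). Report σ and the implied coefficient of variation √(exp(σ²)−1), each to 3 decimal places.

σ ≈ 1.038, CV ≈ 1.392

If T ~ Lognormal(μ,σ) then ln T ~ Normal(μ,σ), so the p-quantile of ln T is μ + z_p·σ.
ln(14) = 2.639 and ln(50) = 3.912; z_{0.26} = -0.6433, z_{0.72} = 0.5828.
σ = (3.912 − 2.639)/(0.5828 − (-0.6433)) = 1.038.
μ = 2.639 − (-0.6433)·1.038 = 3.307.
CV = √(exp(σ²)−1) = √(exp(1.0778)−1) = 1.392.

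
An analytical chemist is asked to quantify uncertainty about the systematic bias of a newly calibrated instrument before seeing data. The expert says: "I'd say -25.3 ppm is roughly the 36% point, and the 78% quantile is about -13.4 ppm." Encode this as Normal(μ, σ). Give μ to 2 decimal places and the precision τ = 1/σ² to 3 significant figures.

The p-quantile of Normal(μ,σ) is μ + z_p·σ, with z_{0.36} = -0.3585 and z_{0.78} = 0.7722.
Eliminate σ: μ = (z₂·x₁ − z₁·x₂)/(z₂ − z₁) = (0.7722·-25.3 − (-0.3585)·-13.4)/1.131 = -21.53.
Then σ = (x₂ − x₁)/(z₂ − z₁) = (-13.4 − -25.3)/1.131 = 10.52.
Precision τ = 1/σ² = 1/10.52² = 0.00903.

μ = -21.53, τ = 0.00903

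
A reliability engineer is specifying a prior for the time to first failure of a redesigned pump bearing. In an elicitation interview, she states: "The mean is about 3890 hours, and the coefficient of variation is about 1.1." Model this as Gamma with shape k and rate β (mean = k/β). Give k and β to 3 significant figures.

k ≈ 0.826, β ≈ 0.000212

For Gamma(k, rate β): mean = k/β, variance = k/β², so CV = 1/√k.
CV = 1.1, hence k = 1/CV² = 0.826.
Then β = k/mean = 0.826/3890 = 0.000212.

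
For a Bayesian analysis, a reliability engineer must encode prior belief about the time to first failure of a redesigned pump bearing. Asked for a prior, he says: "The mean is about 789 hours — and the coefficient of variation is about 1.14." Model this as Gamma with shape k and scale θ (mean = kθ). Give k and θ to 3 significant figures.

For Gamma(k, scale θ): mean = kθ, variance = kθ², so CV = 1/√k.
CV = 1.14, hence k = 1/CV² = 0.769.
Then θ = mean/k = 789/0.769 = 1030.

k ≈ 0.769, θ ≈ 1030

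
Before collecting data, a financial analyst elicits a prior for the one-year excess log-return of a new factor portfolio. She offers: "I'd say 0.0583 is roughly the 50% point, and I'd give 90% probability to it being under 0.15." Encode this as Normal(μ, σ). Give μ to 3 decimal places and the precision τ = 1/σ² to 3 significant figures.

μ = 0.058, τ = 195

For Normal(μ,σ), the p-quantile is μ + z_p·σ. Here z_{0.5} = 0, z_{0.9} = 1.282.
So 0.0583 = μ + 0σ and 0.15 = μ + 1.282σ.
Subtracting: σ = (0.15 − 0.0583)/(1.282 − (0)) = 0.072.
Then μ = 0.0583 − (0)·0.072 = 0.058.
Precision τ = 1/σ² = 1/0.07155² = 195.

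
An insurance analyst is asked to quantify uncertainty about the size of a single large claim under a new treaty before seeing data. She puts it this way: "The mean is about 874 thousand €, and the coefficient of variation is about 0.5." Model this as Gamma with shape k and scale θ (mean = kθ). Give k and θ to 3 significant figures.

k ≈ 4, θ ≈ 218

For Gamma(k, scale θ): mean = kθ, variance = kθ², so CV = 1/√k.
CV = 0.5, hence k = 1/CV² = 4.
Then θ = mean/k = 874/4 = 218.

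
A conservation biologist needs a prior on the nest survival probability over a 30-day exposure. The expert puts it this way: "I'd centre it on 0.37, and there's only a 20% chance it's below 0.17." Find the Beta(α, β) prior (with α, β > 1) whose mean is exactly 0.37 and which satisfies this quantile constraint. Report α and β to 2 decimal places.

With mean 0.37 fixed, write α = 0.37s, β = 0.63s where s = α+β.
Need P(θ < 0.17) = 0.2 under Beta(0.37s, 0.63s). Normal approximation: (q−m)/√(m(1−m)/s) ≈ z_{0.2} = -0.842, so s ≈ 0.37·0.63·(-0.842)²/(0.17−0.37)² = 4.1.
At s = 4.1: P(θ<0.17) ≈ 0.205. Adjusting to match 0.2 gives s ≈ 4.25.
So α = 0.37·4.25 ≈ 1.57, β = 0.63·4.25 ≈ 2.68.

α ≈ 1.57, β ≈ 2.68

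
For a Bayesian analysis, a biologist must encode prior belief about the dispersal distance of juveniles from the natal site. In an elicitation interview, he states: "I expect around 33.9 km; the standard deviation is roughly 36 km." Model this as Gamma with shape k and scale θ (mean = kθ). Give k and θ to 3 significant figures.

k ≈ 0.887, θ ≈ 38.2

For Gamma(k, scale θ): mean = kθ, variance = kθ², so CV = 1/√k.
CV = SD/mean = 36/33.9 = 1.062, hence k = 1/CV² = 0.887.
Then θ = mean/k = 33.9/0.887 = 38.2.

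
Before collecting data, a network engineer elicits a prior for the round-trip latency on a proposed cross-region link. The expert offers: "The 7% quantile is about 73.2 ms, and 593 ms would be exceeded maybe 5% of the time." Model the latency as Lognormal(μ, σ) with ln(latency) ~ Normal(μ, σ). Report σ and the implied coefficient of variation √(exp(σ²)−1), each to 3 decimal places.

σ ≈ 0.670, CV ≈ 0.753

If T ~ Lognormal(μ,σ) then ln T ~ Normal(μ,σ), so the p-quantile of ln T is μ + z_p·σ.
ln(73.2) = 4.293 and ln(593) = 6.385; z_{0.07} = -1.476, z_{0.95} = 1.645.
σ = (6.385 − 4.293)/(1.645 − (-1.476)) = 0.670.
μ = 4.293 − (-1.476)·0.670 = 5.283.
CV = √(exp(σ²)−1) = √(exp(0.4494)−1) = 0.753.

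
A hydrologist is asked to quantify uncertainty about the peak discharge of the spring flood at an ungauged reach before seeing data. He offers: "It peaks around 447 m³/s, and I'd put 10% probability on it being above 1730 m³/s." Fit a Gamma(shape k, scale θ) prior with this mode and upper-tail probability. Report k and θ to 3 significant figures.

Gamma(k,θ) with k>1 has mode (k−1)θ, so θ = 447/(k−1).
Need P(X < 1730) = 0.9 with θ tied to k this way. Start at k = 2, θ = 447: P(X<1730) ≈ 0.898.
Too low — raise k to concentrate. Iterating converges to k ≈ 2.01.
Then θ = 447/(2.01−1) ≈ 443.

k ≈ 2.01, θ ≈ 443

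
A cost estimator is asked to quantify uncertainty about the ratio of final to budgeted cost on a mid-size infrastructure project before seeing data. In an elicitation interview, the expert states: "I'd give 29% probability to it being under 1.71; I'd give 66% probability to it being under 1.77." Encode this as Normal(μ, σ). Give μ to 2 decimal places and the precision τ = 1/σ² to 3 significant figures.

μ = 1.74, τ = 259

For Normal(μ,σ), the p-quantile is μ + z_p·σ. Here z_{0.29} = -0.5534, z_{0.66} = 0.4125.
So 1.71 = μ − 0.5534σ and 1.77 = μ + 0.4125σ.
Subtracting: σ = (1.77 − 1.71)/(0.4125 − (-0.5534)) = 0.06.
Then μ = 1.71 − (-0.5534)·0.06 = 1.74.
Precision τ = 1/σ² = 1/0.06212² = 259.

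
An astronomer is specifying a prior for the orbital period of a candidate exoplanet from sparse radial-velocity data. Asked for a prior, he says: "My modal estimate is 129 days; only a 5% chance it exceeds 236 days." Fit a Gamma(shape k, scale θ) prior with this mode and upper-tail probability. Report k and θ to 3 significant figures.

k ≈ 8.63, θ ≈ 16.9

Gamma(k,θ) with k>1 has mode (k−1)θ, so θ = 129/(k−1).
Need P(X < 236) = 0.95 with θ tied to k this way. Start at k = 2, θ = 129: P(X<236) ≈ 0.546.
Too low — raise k to concentrate. Iterating converges to k ≈ 8.63.
Then θ = 129/(8.63−1) ≈ 16.9.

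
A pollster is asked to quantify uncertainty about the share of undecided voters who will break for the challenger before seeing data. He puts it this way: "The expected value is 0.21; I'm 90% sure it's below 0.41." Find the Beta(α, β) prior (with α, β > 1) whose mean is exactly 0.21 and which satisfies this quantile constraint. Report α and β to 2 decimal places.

With mean 0.21 fixed, write α = 0.21s, β = 0.79s where s = α+β.
Need P(θ < 0.41) = 0.9 under Beta(0.21s, 0.79s). Normal approximation: (q−m)/√(m(1−m)/s) ≈ z_{0.9} = 1.28, so s ≈ 0.21·0.79·(1.28)²/(0.41−0.21)² = 6.8.
At s = 6.8: P(θ<0.41) ≈ 0.893. Adjusting to match 0.9 gives s ≈ 7.34.
So α = 0.21·7.34 ≈ 1.54, β = 0.79·7.34 ≈ 5.80.

α ≈ 1.54, β ≈ 5.80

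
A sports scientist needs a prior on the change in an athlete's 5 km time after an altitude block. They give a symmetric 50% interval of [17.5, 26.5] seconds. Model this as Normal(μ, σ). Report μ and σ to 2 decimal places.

μ = 22.00, σ = 6.67

A symmetric 50% interval runs μ ± z·σ with z = 0.6745.
Half-width = 4.5, so σ = 4.5/0.6745 = 6.67.
μ is the interval midpoint, 22.00.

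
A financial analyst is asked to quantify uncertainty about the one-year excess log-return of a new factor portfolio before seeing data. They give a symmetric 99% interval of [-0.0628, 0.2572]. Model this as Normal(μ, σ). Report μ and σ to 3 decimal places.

A symmetric 99% interval runs μ ± z·σ with z = 2.576.
Half-width = 0.16, so σ = 0.16/2.576 = 0.062.
μ is the interval midpoint, 0.097.

μ = 0.097, σ = 0.062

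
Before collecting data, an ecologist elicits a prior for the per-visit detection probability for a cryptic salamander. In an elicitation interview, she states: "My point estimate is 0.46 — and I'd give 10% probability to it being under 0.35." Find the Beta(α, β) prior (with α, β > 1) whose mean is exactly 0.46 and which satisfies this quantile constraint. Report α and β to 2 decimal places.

α ≈ 15.20, β ≈ 17.84

With mean 0.46 fixed, write α = 0.46s, β = 0.54s where s = α+β.
Need P(θ < 0.35) = 0.1 under Beta(0.46s, 0.54s). Normal approximation: (q−m)/√(m(1−m)/s) ≈ z_{0.1} = -1.28, so s ≈ 0.46·0.54·(-1.28)²/(0.35−0.46)² = 33.7.
At s = 33.7: P(θ<0.35) ≈ 0.098. Adjusting to match 0.1 gives s ≈ 33.05.
So α = 0.46·33.05 ≈ 15.20, β = 0.54·33.05 ≈ 17.84.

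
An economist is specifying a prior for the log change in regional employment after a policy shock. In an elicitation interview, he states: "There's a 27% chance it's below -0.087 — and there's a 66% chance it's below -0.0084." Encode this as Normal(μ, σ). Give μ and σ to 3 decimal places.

The p-quantile of Normal(μ,σ) is μ + z_p·σ, with z_{0.27} = -0.6128 and z_{0.66} = 0.4125.
Eliminate σ: μ = (z₂·x₁ − z₁·x₂)/(z₂ − z₁) = (0.4125·-0.087 − (-0.6128)·-0.0084)/1.025 = -0.040.
Then σ = (x₂ − x₁)/(z₂ − z₁) = (-0.0084 − -0.087)/1.025 = 0.077.

μ = -0.040, σ = 0.077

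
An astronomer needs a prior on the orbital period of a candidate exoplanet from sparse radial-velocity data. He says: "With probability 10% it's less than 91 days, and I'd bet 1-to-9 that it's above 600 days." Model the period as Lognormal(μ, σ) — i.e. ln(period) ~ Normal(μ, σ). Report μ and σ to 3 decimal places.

μ ≈ 5.454, σ ≈ 0.736

If T ~ Lognormal(μ,σ) then ln T ~ Normal(μ,σ), so the p-quantile of ln T is μ + z_p·σ.
ln(91) = 4.511 and ln(600) = 6.397; z_{0.1} = -1.282, z_{0.9} = 1.282.
σ = (6.397 − 4.511)/(1.282 − (-1.282)) = 0.736.
μ = 4.511 − (-1.282)·0.736 = 5.454.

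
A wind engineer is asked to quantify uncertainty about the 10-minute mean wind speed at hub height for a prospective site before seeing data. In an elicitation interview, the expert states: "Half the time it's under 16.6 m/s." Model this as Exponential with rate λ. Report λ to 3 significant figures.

Exponential median = ln 2 / λ, so λ = ln 2 / 16.6 = 0.0418.

λ ≈ 0.0418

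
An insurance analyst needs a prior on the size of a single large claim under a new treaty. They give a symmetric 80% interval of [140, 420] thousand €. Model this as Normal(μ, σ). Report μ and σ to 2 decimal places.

A symmetric 80% interval runs μ ± z·σ with z = 1.282.
Half-width = 140, so σ = 140/1.282 = 109.24.
μ is the interval midpoint, 280.00.

μ = 280.00, σ = 109.24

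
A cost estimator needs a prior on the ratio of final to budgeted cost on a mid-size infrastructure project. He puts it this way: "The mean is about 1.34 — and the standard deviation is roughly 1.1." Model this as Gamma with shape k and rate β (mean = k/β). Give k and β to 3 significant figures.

k ≈ 1.48, β ≈ 1.11

For Gamma(k, rate β): mean = k/β, variance = k/β², so CV = 1/√k.
CV = SD/mean = 1.1/1.34 = 0.8209, hence k = 1/CV² = 1.48.
Then β = k/mean = 1.48/1.34 = 1.11.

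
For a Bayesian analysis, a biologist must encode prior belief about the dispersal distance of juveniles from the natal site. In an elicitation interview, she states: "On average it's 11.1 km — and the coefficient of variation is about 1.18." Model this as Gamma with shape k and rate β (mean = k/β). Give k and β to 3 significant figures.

k ≈ 0.718, β ≈ 0.0647

For Gamma(k, rate β): mean = k/β, variance = k/β², so CV = 1/√k.
CV = 1.18, hence k = 1/CV² = 0.718.
Then β = k/mean = 0.718/11.1 = 0.0647.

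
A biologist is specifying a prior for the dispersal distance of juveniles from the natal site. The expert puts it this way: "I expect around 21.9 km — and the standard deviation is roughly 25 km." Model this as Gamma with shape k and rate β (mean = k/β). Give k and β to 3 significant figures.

k ≈ 0.767, β ≈ 0.035

For Gamma(k, rate β): mean = k/β, variance = k/β², so CV = 1/√k.
CV = SD/mean = 25/21.9 = 1.142, hence k = 1/CV² = 0.767.
Then β = k/mean = 0.767/21.9 = 0.035.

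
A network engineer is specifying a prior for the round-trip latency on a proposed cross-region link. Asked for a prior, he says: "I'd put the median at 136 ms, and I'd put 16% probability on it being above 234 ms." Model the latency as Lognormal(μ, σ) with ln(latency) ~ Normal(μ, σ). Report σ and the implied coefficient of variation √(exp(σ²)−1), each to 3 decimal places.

If T ~ Lognormal(μ,σ) then ln T ~ Normal(μ,σ), so the p-quantile of ln T is μ + z_p·σ.
ln(136) = 4.913 and ln(234) = 5.455; z_{0.5} = 0, z_{0.84} = 0.9945.
σ = (5.455 − 4.913)/(0.9945 − (0)) = 0.546.
μ = 4.913 − (0)·0.546 = 4.913.
CV = √(exp(σ²)−1) = √(exp(0.2978)−1) = 0.589.

σ ≈ 0.546, CV ≈ 0.589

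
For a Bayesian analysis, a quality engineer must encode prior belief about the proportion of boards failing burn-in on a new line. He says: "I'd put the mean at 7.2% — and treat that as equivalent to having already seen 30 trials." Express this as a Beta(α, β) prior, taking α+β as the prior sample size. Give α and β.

α = 2.16, β = 27.84

Under the effective-sample-size interpretation, Beta(α, β) has prior mean α/(α+β) and prior sample size α+β.
So α+β = 30 and α/(α+β) = 0.072, giving α = 0.072·30 = 2.16 and β = 30 − 2.16 = 27.84.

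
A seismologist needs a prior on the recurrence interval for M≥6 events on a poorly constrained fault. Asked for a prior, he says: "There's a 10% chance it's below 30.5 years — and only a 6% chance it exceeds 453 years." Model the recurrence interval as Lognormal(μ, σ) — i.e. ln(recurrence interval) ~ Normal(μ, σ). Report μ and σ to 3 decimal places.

μ ≈ 4.637, σ ≈ 0.951

If T ~ Lognormal(μ,σ) then ln T ~ Normal(μ,σ), so the p-quantile of ln T is μ + z_p·σ.
ln(30.5) = 3.418 and ln(453) = 6.116; z_{0.1} = -1.282, z_{0.94} = 1.555.
σ = (6.116 − 3.418)/(1.555 − (-1.282)) = 0.951.
μ = 3.418 − (-1.282)·0.951 = 4.637.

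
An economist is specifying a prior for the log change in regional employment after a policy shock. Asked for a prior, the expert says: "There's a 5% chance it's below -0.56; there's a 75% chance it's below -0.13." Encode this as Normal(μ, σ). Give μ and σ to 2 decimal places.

The p-quantile of Normal(μ,σ) is μ + z_p·σ, with z_{0.05} = -1.645 and z_{0.75} = 0.6745.
Eliminate σ: μ = (z₂·x₁ − z₁·x₂)/(z₂ − z₁) = (0.6745·-0.56 − (-1.645)·-0.13)/2.319 = -0.26.
Then σ = (x₂ − x₁)/(z₂ − z₁) = (-0.13 − -0.56)/2.319 = 0.19.

μ = -0.26, σ = 0.19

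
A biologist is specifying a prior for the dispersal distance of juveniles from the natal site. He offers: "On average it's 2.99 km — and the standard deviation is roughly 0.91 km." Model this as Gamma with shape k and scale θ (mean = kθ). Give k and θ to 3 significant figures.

k ≈ 10.8, θ ≈ 0.277

For Gamma(k, scale θ): mean = kθ, variance = kθ², so CV = 1/√k.
CV = SD/mean = 0.91/2.99 = 0.3043, hence k = 1/CV² = 10.8.
Then θ = mean/k = 2.99/10.8 = 0.277.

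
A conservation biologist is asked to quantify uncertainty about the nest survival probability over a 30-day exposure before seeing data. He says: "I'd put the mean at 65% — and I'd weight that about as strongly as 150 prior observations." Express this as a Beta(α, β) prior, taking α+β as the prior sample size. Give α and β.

α = 97.5, β = 52.5

Under the effective-sample-size interpretation, Beta(α, β) has prior mean α/(α+β) and prior sample size α+β.
So α+β = 150 and α/(α+β) = 0.65, giving α = 0.65·150 = 97.5 and β = 150 − 97.5 = 52.5.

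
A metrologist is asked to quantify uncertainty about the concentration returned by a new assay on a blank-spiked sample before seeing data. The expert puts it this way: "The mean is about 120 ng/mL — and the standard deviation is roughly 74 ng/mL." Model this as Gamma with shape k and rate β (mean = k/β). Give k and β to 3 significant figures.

k ≈ 2.63, β ≈ 0.0219

For Gamma(k, rate β): mean = k/β, variance = k/β², so CV = 1/√k.
CV = SD/mean = 74/120 = 0.6167, hence k = 1/CV² = 2.63.
Then β = k/mean = 2.63/120 = 0.0219.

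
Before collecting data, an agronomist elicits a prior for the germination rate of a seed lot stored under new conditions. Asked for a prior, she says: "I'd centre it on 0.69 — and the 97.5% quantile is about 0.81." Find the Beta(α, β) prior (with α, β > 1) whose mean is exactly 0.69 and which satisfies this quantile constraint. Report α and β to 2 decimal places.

With mean 0.69 fixed, write α = 0.69s, β = 0.31s where s = α+β.
Need P(θ < 0.81) = 0.975 under Beta(0.69s, 0.31s). Normal approximation: (q−m)/√(m(1−m)/s) ≈ z_{0.975} = 1.96, so s ≈ 0.69·0.31·(1.96)²/(0.81−0.69)² = 57.1.
At s = 57.1: P(θ<0.81) ≈ 0.983. Adjusting to match 0.975 gives s ≈ 49.11.
So α = 0.69·49.11 ≈ 33.89, β = 0.31·49.11 ≈ 15.23.

α ≈ 33.89, β ≈ 15.23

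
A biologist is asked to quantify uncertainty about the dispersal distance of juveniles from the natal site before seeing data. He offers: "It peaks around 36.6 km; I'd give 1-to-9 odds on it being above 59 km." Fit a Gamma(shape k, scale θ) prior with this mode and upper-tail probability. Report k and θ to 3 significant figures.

k ≈ 9.25, θ ≈ 4.44

Gamma(k,θ) with k>1 has mode (k−1)θ, so θ = 36.6/(k−1).
Need P(X < 59) = 0.9 with θ tied to k this way. Start at k = 2, θ = 36.6: P(X<59) ≈ 0.479.
Too low — raise k to concentrate. Iterating converges to k ≈ 9.25.
Then θ = 36.6/(9.25−1) ≈ 4.44.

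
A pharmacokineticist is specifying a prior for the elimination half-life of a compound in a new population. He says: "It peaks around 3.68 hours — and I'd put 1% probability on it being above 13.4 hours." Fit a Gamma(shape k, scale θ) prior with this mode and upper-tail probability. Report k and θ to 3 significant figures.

Gamma(k,θ) with k>1 has mode (k−1)θ, so θ = 3.68/(k−1).
Need P(X < 13.4) = 0.99 with θ tied to k this way. Start at k = 2, θ = 3.68: P(X<13.4) ≈ 0.878.
Too low — raise k to concentrate. Iterating converges to k ≈ 3.57.
Then θ = 3.68/(3.57−1) ≈ 1.43.

k ≈ 3.57, θ ≈ 1.43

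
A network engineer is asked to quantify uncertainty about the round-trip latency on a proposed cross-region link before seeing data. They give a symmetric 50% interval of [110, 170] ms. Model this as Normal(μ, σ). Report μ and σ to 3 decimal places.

A symmetric 50% interval runs μ ± z·σ with z = 0.6745.
Half-width = 30, so σ = 30/0.6745 = 44.478.
μ is the interval midpoint, 140.000.

μ = 140.000, σ = 44.478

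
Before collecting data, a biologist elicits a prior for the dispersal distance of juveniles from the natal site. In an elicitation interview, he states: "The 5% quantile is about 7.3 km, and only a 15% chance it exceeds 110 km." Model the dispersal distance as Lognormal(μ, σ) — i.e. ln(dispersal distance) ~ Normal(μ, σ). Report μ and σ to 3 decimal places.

If T ~ Lognormal(μ,σ) then ln T ~ Normal(μ,σ), so the p-quantile of ln T is μ + z_p·σ.
ln(7.3) = 1.988 and ln(110) = 4.7; z_{0.05} = -1.645, z_{0.85} = 1.036.
σ = (4.7 − 1.988)/(1.036 − (-1.645)) = 1.012.
μ = 1.988 − (-1.645)·1.012 = 3.652.

μ ≈ 3.652, σ ≈ 1.012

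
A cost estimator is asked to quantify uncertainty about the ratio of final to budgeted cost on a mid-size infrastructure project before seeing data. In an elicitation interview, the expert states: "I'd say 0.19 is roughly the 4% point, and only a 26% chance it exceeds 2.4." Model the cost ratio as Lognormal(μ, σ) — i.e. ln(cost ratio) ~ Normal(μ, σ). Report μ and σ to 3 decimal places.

μ ≈ 0.194, σ ≈ 1.059

If T ~ Lognormal(μ,σ) then ln T ~ Normal(μ,σ), so the p-quantile of ln T is μ + z_p·σ.
ln(0.19) = -1.661 and ln(2.4) = 0.8755; z_{0.04} = -1.751, z_{0.74} = 0.6433.
σ = (0.8755 − -1.661)/(0.6433 − (-1.751)) = 1.059.
μ = -1.661 − (-1.751)·1.059 = 0.194.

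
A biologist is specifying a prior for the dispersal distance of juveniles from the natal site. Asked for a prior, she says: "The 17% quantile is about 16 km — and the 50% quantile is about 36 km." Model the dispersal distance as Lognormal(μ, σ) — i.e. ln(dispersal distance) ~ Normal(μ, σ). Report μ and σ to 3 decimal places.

μ ≈ 3.584, σ ≈ 0.850

If T ~ Lognormal(μ,σ) then ln T ~ Normal(μ,σ), so the p-quantile of ln T is μ + z_p·σ.
ln(16) = 2.773 and ln(36) = 3.584; z_{0.17} = -0.9542, z_{0.5} = 0.
σ = (3.584 − 2.773)/(0 − (-0.9542)) = 0.850.
μ = 2.773 − (-0.9542)·0.850 = 3.584.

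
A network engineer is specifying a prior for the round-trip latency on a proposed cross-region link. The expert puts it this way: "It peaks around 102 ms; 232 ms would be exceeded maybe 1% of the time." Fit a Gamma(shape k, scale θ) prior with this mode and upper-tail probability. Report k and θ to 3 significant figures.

Gamma(k,θ) with k>1 has mode (k−1)θ, so θ = 102/(k−1).
Need P(X < 232) = 0.99 with θ tied to k this way. Start at k = 2, θ = 102: P(X<232) ≈ 0.663.
Too low — raise k to concentrate. Iterating converges to k ≈ 8.09.
Then θ = 102/(8.09−1) ≈ 14.4.

k ≈ 8.09, θ ≈ 14.4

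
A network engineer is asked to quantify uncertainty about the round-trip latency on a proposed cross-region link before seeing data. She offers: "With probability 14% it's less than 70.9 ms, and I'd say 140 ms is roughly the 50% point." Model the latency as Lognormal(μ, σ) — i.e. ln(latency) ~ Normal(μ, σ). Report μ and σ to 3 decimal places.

μ ≈ 4.942, σ ≈ 0.630

If T ~ Lognormal(μ,σ) then ln T ~ Normal(μ,σ), so the p-quantile of ln T is μ + z_p·σ.
ln(70.9) = 4.261 and ln(140) = 4.942; z_{0.14} = -1.08, z_{0.5} = 0.
σ = (4.942 − 4.261)/(0 − (-1.08)) = 0.630.
μ = 4.261 − (-1.08)·0.630 = 4.942.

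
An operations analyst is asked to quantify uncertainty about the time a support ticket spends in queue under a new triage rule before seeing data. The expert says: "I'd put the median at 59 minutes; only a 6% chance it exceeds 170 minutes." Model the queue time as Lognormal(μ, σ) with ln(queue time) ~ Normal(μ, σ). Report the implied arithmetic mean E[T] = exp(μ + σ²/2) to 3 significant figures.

If T ~ Lognormal(μ,σ) then ln T ~ Normal(μ,σ), so the p-quantile of ln T is μ + z_p·σ.
ln(59) = 4.078 and ln(170) = 5.136; z_{0.5} = 0, z_{0.94} = 1.555.
σ = (5.136 − 4.078)/(1.555 − (0)) = 0.681.
μ = 4.078 − (0)·0.681 = 4.078.
E[T] = exp(μ + σ²/2) = exp(4.078 + 0.2316) = 74.4 minutes.

E[T] ≈ 74.4 minutes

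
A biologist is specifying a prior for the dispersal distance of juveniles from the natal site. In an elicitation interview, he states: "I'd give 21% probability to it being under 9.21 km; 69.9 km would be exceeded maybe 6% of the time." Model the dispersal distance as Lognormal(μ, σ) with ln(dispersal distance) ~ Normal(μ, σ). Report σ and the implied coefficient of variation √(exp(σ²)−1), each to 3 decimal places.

σ ≈ 0.858, CV ≈ 1.044

If T ~ Lognormal(μ,σ) then ln T ~ Normal(μ,σ), so the p-quantile of ln T is μ + z_p·σ.
ln(9.21) = 2.22 and ln(69.9) = 4.247; z_{0.21} = -0.8064, z_{0.94} = 1.555.
σ = (4.247 − 2.22)/(1.555 − (-0.8064)) = 0.858.
μ = 2.22 − (-0.8064)·0.858 = 2.912.
CV = √(exp(σ²)−1) = √(exp(0.7368)−1) = 1.044.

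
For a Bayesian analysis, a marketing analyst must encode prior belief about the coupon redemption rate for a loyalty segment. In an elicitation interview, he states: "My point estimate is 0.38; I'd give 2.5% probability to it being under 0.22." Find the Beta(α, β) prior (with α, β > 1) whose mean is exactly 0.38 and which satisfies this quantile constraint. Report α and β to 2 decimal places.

α ≈ 11.70, β ≈ 19.09

With mean 0.38 fixed, write α = 0.38s, β = 0.62s where s = α+β.
Need P(θ < 0.22) = 0.025 under Beta(0.38s, 0.62s). Normal approximation: (q−m)/√(m(1−m)/s) ≈ z_{0.025} = -1.96, so s ≈ 0.38·0.62·(-1.96)²/(0.22−0.38)² = 35.4.
At s = 35.4: P(θ<0.22) ≈ 0.018. Adjusting to match 0.025 gives s ≈ 30.79.
So α = 0.38·30.79 ≈ 11.70, β = 0.62·30.79 ≈ 19.09.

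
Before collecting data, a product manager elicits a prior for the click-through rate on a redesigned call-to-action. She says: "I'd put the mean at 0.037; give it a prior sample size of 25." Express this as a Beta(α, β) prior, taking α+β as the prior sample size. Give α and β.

Under the effective-sample-size interpretation, Beta(α, β) has prior mean α/(α+β) and prior sample size α+β.
So α+β = 25 and α/(α+β) = 0.037, giving α = 0.037·25 = 0.925 and β = 25 − 0.925 = 24.075.

α = 0.925, β = 24.075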